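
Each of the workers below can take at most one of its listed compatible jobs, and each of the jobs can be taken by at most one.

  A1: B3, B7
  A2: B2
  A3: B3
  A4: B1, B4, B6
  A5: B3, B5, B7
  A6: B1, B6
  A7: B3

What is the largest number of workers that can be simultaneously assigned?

6

Unit-capacity flow: source→left, listed edges, right→sink; max matching = max flow.
Augmenting path A1→B3 (+1); matched 1.
Augmenting path A2→B2 (+1); matched 2.
Augmenting path A4→B1 (+1); matched 3.
Augmenting path A5→B5 (+1); matched 4.
Augmenting path A6→B6 (+1); matched 5.
Augmenting path A3→B3→A1→B7 (+1); matched 6.
No augmenting path remains; maximum matching = 6.
König certificate: {A1, A2, A4, A5, A6, B3} is a vertex cover of size 6 (every listed pair touches it), so no matching can be larger.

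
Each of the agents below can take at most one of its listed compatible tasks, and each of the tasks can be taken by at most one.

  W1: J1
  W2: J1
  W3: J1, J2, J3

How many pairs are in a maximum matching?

2

Unit-capacity flow: source→left, listed edges, right→sink; max matching = max flow.
Augmenting path W1→J1 (+1); matched 1.
Augmenting path W3→J2 (+1); matched 2.
No augmenting path remains; maximum matching = 2.
König certificate: {W3, J1} is a vertex cover of size 2 (every listed pair touches it), so no matching can be larger.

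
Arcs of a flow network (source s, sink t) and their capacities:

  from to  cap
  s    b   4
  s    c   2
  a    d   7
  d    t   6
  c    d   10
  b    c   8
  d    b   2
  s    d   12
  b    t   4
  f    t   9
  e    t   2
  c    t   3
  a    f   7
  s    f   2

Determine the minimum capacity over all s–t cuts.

15

Augment s→b→t: bottleneck 4, flow now 4.
Augment s→c→t: bottleneck 2, flow now 6.
Augment s→d→t: bottleneck 6, flow now 12.
Augment s→f→t: bottleneck 2, flow now 14.
Augment s→d→b→c→t: bottleneck 1, flow now 15.
No augmenting path remains; maximum flow = 15.
By max-flow min-cut, the minimum cut capacity equals the max flow.
In the residual graph, reachable from s: {s, b, c, d}.
Min-cut edges: s→f (2), b→t (4), c→t (3), d→t (6); capacity 2 + 4 + 3 + 6 = 15.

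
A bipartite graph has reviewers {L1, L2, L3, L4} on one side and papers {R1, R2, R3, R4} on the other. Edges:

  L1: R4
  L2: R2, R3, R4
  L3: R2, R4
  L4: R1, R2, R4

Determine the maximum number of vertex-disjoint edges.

Unit-capacity flow: source→left, listed edges, right→sink; max matching = max flow.
Augmenting path L1→R4 (+1); matched 1.
Augmenting path L2→R2 (+1); matched 2.
Augmenting path L4→R1 (+1); matched 3.
Augmenting path L3→R2→L2→R3 (+1); matched 4.
No augmenting path remains; maximum matching = 4.
König certificate: {L1, L2, L3, L4} is a vertex cover of size 4 (every listed pair touches it), so no matching can be larger.

4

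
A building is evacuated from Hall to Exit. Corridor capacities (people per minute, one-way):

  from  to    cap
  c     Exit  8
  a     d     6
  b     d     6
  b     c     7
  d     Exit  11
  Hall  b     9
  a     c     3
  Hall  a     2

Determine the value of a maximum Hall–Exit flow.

Augment Hall→a→c→Exit: bottleneck 2, flow now 2.
Augment Hall→b→c→Exit: bottleneck 6, flow now 8.
Augment Hall→b→d→Exit: bottleneck 3, flow now 11.
No augmenting path remains; maximum flow = 11.
In the residual graph, reachable from Hall: {Hall}.
Min-cut edges: Hall→a (2), Hall→b (9); capacity 2 + 9 = 11.
This cut is saturated, so no flow can exceed 11.

11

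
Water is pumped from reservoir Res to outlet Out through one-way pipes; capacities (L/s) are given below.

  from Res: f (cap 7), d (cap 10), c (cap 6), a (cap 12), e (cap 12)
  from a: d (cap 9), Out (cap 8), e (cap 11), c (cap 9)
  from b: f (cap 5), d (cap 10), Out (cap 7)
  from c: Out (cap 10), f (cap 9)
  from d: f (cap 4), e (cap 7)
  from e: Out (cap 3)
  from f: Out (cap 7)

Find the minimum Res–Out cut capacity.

Augment Res→a→Out: bottleneck 8, flow now 8.
Augment Res→c→Out: bottleneck 6, flow now 14.
Augment Res→e→Out: bottleneck 3, flow now 17.
Augment Res→f→Out: bottleneck 7, flow now 24.
Augment Res→a→c→Out: bottleneck 4, flow now 28.
No augmenting path remains; maximum flow = 28.
By max-flow min-cut, the minimum cut capacity equals the max flow.
In the residual graph, reachable from Res: {Res, d, e, f}.
Min-cut edges: Res→a (12), Res→c (6), e→Out (3), f→Out (7); capacity 12 + 6 + 3 + 7 = 28.

28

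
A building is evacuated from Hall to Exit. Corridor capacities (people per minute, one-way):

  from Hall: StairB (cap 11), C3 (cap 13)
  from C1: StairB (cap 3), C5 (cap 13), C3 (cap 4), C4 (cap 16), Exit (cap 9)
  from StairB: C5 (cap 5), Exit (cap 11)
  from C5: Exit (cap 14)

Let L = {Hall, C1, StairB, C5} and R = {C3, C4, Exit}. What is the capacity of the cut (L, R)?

Edges leaving {Hall, C1, StairB, C5}: Hall→C3 (13), C1→C3 (4), C1→C4 (16), C1→Exit (9), StairB→Exit (11), C5→Exit (14).
Cut capacity = 13 + 4 + 16 + 9 + 11 + 14 = 67.

67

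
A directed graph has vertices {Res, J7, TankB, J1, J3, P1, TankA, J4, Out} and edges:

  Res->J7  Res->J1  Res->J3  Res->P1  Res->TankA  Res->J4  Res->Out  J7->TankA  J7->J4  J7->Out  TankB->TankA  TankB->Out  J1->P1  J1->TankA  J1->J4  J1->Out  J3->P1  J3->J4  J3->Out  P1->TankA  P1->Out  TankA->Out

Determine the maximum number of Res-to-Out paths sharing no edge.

Assign every edge capacity 1; by Menger, the answer equals the max flow.
Path Res→Out (+1); total 1.
Path Res→J7→Out (+1); total 2.
Path Res→J1→Out (+1); total 3.
Path Res→J3→Out (+1); total 4.
Path Res→P1→Out (+1); total 5.
Path Res→TankA→Out (+1); total 6.
No residual Res→Out path; max flow = 6.
Certifying cut of size 6: {Res→J1, Res→J3, Res→J7, Res→Out, Res→P1, Res→TankA}.

6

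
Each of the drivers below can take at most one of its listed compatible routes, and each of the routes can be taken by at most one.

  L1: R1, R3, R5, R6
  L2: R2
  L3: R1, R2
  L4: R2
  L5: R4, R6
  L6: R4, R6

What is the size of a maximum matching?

5

Unit-capacity flow: source→left, listed edges, right→sink; max matching = max flow.
Augmenting path L1→R1 (+1); matched 1.
Augmenting path L2→R2 (+1); matched 2.
Augmenting path L5→R4 (+1); matched 3.
Augmenting path L6→R6 (+1); matched 4.
Augmenting path L3→R1→L1→R3 (+1); matched 5.
No augmenting path remains; maximum matching = 5.
König certificate: {L1, L3, L5, L6, R2} is a vertex cover of size 5 (every listed pair touches it), so no matching can be larger.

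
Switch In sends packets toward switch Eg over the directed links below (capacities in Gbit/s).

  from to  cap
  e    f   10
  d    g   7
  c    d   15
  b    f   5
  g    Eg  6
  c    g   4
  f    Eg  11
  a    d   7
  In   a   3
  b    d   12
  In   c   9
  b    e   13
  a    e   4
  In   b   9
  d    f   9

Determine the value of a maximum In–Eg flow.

Augment In→b→f→Eg: bottleneck 5, flow now 5.
Augment In→c→g→Eg: bottleneck 4, flow now 9.
Augment In→a→d→f→Eg: bottleneck 3, flow now 12.
Augment In→b→d→f→Eg: bottleneck 3, flow now 15.
Augment In→b→d→g→Eg: bottleneck 1, flow now 16.
Augment In→c→d→g→Eg: bottleneck 1, flow now 17.
No augmenting path remains; maximum flow = 17.
In the residual graph, reachable from In: {In, a, b, c, d, e, f, g}.
Min-cut edges: f→Eg (11), g→Eg (6); capacity 11 + 6 = 17.
This cut is saturated, so no flow can exceed 17.

17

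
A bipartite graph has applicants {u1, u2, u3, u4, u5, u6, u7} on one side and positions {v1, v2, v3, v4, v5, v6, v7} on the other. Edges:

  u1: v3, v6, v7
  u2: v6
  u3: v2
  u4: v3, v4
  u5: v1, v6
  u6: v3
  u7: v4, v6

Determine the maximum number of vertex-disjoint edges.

6

Unit-capacity flow: source→left, listed edges, right→sink; max matching = max flow.
Augmenting path u1→v3 (+1); matched 1.
Augmenting path u2→v6 (+1); matched 2.
Augmenting path u3→v2 (+1); matched 3.
Augmenting path u4→v4 (+1); matched 4.
Augmenting path u5→v1 (+1); matched 5.
Augmenting path u6→v3→u1→v7 (+1); matched 6.
No augmenting path remains; maximum matching = 6.
König certificate: {u1, u3, u5, v3, v4, v6} is a vertex cover of size 6 (every listed pair touches it), so no matching can be larger.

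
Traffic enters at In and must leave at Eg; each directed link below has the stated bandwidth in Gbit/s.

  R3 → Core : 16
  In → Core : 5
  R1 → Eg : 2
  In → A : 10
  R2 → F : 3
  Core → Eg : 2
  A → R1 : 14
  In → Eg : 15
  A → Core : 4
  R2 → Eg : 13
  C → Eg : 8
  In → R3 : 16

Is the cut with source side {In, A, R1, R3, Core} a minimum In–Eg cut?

Yes — it is a minimum cut (capacity 19).

Given cut capacity: 15 + 2 + 2 = 19.
Augment In→Eg: bottleneck 15, flow now 15.
Augment In→Core→Eg: bottleneck 2, flow now 17.
Augment In→A→R1→Eg: bottleneck 2, flow now 19.
No augmenting path remains; maximum flow = 19.
Cut capacity 19 equals the max flow, so it is a minimum cut.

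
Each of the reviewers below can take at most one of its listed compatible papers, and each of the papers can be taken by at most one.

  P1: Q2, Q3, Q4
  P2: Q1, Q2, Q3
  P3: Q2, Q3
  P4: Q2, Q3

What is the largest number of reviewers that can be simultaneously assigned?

Unit-capacity flow: source→left, listed edges, right→sink; max matching = max flow.
Augmenting path P1→Q2 (+1); matched 1.
Augmenting path P2→Q1 (+1); matched 2.
Augmenting path P3→Q3 (+1); matched 3.
Augmenting path P4→Q2→P1→Q4 (+1); matched 4.
No augmenting path remains; maximum matching = 4.
König certificate: {P1, P2, P3, P4} is a vertex cover of size 4 (every listed pair touches it), so no matching can be larger.

4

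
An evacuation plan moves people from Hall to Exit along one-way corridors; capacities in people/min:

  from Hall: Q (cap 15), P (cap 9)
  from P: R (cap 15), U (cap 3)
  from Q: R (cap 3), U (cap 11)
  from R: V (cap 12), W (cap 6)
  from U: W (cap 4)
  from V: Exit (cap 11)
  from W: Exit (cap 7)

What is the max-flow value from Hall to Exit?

Augment Hall→P→R→V→Exit: bottleneck 9, flow now 9.
Augment Hall→Q→R→V→Exit: bottleneck 2, flow now 11.
Augment Hall→Q→R→W→Exit: bottleneck 1, flow now 12.
Augment Hall→Q→U→W→Exit: bottleneck 4, flow now 16.
No augmenting path remains; maximum flow = 16.
In the residual graph, reachable from Hall: {Hall, Q, U}.
Min-cut edges: Hall→P (9), Q→R (3), U→W (4); capacity 9 + 3 + 4 = 16.
This cut is saturated, so no flow can exceed 16.

16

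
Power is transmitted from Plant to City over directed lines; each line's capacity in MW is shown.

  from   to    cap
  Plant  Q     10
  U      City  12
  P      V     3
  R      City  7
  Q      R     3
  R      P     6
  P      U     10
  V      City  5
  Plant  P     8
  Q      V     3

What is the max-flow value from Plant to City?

14

Augment Plant→P→U→City: bottleneck 8, flow now 8.
Augment Plant→Q→R→City: bottleneck 3, flow now 11.
Augment Plant→Q→V→City: bottleneck 3, flow now 14.
No augmenting path remains; maximum flow = 14.
In the residual graph, reachable from Plant: {Plant, Q}.
Min-cut edges: Plant→P (8), Q→R (3), Q→V (3); capacity 8 + 3 + 3 = 14.
This cut is saturated, so no flow can exceed 14.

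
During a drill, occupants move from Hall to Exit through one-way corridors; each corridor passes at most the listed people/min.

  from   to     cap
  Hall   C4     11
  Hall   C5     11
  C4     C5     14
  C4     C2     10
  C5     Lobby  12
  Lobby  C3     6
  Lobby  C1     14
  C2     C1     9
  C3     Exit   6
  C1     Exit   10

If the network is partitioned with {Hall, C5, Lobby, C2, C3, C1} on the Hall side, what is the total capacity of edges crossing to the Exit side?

27

Edges leaving {Hall, C5, Lobby, C2, C3, C1}: Hall→C4 (11), C3→Exit (6), C1→Exit (10).
Cut capacity = 11 + 6 + 10 = 27.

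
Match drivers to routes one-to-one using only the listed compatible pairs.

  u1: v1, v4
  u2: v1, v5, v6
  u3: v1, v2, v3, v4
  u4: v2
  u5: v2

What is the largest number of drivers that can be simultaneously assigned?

Unit-capacity flow: source→left, listed edges, right→sink; max matching = max flow.
Augmenting path u1→v1 (+1); matched 1.
Augmenting path u2→v5 (+1); matched 2.
Augmenting path u3→v2 (+1); matched 3.
Augmenting path u4→v2→u3→v3 (+1); matched 4.
No augmenting path remains; maximum matching = 4.
König certificate: {u1, u2, u3, v2} is a vertex cover of size 4 (every listed pair touches it), so no matching can be larger.

4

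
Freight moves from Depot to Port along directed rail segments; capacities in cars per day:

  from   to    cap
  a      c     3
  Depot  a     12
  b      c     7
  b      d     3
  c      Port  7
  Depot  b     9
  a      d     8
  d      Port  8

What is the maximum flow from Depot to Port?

Augment Depot→a→c→Port: bottleneck 3, flow now 3.
Augment Depot→a→d→Port: bottleneck 8, flow now 11.
Augment Depot→b→c→Port: bottleneck 4, flow now 15.
No augmenting path remains; maximum flow = 15.
In the residual graph, reachable from Depot: {Depot, a, b, c, d}.
Min-cut edges: c→Port (7), d→Port (8); capacity 7 + 8 = 15.
This cut is saturated, so no flow can exceed 15.

15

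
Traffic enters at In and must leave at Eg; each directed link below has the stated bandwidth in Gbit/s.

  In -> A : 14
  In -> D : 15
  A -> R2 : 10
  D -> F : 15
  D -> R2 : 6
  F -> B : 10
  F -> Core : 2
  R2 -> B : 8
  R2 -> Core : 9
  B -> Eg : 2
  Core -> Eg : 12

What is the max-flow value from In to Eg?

Augment In→A→R2→B→Eg: bottleneck 2, flow now 2.
Augment In→A→R2→Core→Eg: bottleneck 8, flow now 10.
Augment In→D→F→Core→Eg: bottleneck 2, flow now 12.
Augment In→D→R2→Core→Eg: bottleneck 1, flow now 13.
No augmenting path remains; maximum flow = 13.
In the residual graph, reachable from In: {In, A, D, F, R2, B}.
Min-cut edges: F→Core (2), R2→Core (9), B→Eg (2); capacity 2 + 9 + 2 = 13.
This cut is saturated, so no flow can exceed 13.

13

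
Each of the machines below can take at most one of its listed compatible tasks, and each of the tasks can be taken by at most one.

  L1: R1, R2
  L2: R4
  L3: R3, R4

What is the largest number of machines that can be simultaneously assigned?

Unit-capacity flow: source→left, listed edges, right→sink; max matching = max flow.
Augmenting path L1→R1 (+1); matched 1.
Augmenting path L2→R4 (+1); matched 2.
Augmenting path L3→R3 (+1); matched 3.
No augmenting path remains; maximum matching = 3.
König certificate: {L1, L2, L3} is a vertex cover of size 3 (every listed pair touches it), so no matching can be larger.

3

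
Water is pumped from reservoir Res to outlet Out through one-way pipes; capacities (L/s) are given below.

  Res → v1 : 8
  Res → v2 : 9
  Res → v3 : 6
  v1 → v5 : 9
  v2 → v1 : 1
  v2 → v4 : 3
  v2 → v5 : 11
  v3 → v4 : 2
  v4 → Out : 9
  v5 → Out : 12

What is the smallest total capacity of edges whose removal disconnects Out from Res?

Augment Res→v1→v5→Out: bottleneck 8, flow now 8.
Augment Res→v2→v4→Out: bottleneck 3, flow now 11.
Augment Res→v2→v5→Out: bottleneck 4, flow now 15.
Augment Res→v3→v4→Out: bottleneck 2, flow now 17.
No augmenting path remains; maximum flow = 17.
By max-flow min-cut, the minimum cut capacity equals the max flow.
In the residual graph, reachable from Res: {Res, v1, v2, v3, v5}.
Min-cut edges: v2→v4 (3), v3→v4 (2), v5→Out (12); capacity 3 + 2 + 12 = 17.

17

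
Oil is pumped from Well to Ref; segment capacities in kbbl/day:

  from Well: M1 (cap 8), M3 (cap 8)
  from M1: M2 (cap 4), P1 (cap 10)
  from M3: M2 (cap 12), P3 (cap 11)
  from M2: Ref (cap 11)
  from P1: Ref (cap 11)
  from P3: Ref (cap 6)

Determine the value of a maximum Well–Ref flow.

Augment Well→M1→M2→Ref: bottleneck 4, flow now 4.
Augment Well→M1→P1→Ref: bottleneck 4, flow now 8.
Augment Well→M3→M2→Ref: bottleneck 7, flow now 15.
Augment Well→M3→P3→Ref: bottleneck 1, flow now 16.
No augmenting path remains; maximum flow = 16.
In the residual graph, reachable from Well: {Well}.
Min-cut edges: Well→M1 (8), Well→M3 (8); capacity 8 + 8 = 16.
This cut is saturated, so no flow can exceed 16.

16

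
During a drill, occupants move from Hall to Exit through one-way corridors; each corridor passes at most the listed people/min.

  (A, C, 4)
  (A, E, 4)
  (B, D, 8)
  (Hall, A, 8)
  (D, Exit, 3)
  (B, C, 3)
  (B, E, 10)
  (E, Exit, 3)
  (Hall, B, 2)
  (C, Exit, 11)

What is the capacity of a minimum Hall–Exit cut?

Augment Hall→A→C→Exit: bottleneck 4, flow now 4.
Augment Hall→A→E→Exit: bottleneck 3, flow now 7.
Augment Hall→B→C→Exit: bottleneck 2, flow now 9.
No augmenting path remains; maximum flow = 9.
By max-flow min-cut, the minimum cut capacity equals the max flow.
In the residual graph, reachable from Hall: {Hall, A, E}.
Min-cut edges: Hall→B (2), A→C (4), E→Exit (3); capacity 2 + 4 + 3 = 9.

9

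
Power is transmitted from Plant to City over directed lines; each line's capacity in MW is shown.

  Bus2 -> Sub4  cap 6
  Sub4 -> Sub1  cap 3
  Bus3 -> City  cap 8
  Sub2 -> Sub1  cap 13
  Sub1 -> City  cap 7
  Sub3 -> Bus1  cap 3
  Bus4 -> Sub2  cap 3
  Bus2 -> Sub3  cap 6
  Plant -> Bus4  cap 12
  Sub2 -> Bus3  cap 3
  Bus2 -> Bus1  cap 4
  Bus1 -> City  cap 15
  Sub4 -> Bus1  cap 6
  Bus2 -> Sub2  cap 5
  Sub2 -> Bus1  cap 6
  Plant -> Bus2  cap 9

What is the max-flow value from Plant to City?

12

Augment Plant→Bus2→Bus1→City: bottleneck 4, flow now 4.
Augment Plant→Bus2→Sub4→Sub1→City: bottleneck 3, flow now 7.
Augment Plant→Bus2→Sub4→Bus1→City: bottleneck 2, flow now 9.
Augment Plant→Bus4→Sub2→Sub1→City: bottleneck 3, flow now 12.
No augmenting path remains; maximum flow = 12.
In the residual graph, reachable from Plant: {Plant, Bus4}.
Min-cut edges: Plant→Bus2 (9), Bus4→Sub2 (3); capacity 9 + 3 = 12.
This cut is saturated, so no flow can exceed 12.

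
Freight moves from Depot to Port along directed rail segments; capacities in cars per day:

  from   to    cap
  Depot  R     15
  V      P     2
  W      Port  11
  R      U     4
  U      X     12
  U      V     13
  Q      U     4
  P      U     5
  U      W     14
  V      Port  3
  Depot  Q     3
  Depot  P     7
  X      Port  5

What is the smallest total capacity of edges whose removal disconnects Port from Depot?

12

Augment Depot→P→U→V→Port: bottleneck 3, flow now 3.
Augment Depot→P→U→W→Port: bottleneck 2, flow now 5.
Augment Depot→Q→U→W→Port: bottleneck 3, flow now 8.
Augment Depot→R→U→W→Port: bottleneck 4, flow now 12.
No augmenting path remains; maximum flow = 12.
By max-flow min-cut, the minimum cut capacity equals the max flow.
In the residual graph, reachable from Depot: {Depot, P, R}.
Min-cut edges: Depot→Q (3), P→U (5), R→U (4); capacity 3 + 5 + 4 = 12.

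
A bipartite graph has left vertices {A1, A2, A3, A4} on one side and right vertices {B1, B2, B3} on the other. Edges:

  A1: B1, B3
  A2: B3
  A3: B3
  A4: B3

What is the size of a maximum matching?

Unit-capacity flow: source→left, listed edges, right→sink; max matching = max flow.
Augmenting path A1→B1 (+1); matched 1.
Augmenting path A2→B3 (+1); matched 2.
No augmenting path remains; maximum matching = 2.
König certificate: {A1, B3} is a vertex cover of size 2 (every listed pair touches it), so no matching can be larger.

2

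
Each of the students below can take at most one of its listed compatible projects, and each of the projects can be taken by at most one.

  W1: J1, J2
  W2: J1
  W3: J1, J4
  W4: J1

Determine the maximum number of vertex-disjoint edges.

3

Unit-capacity flow: source→left, listed edges, right→sink; max matching = max flow.
Augmenting path W1→J1 (+1); matched 1.
Augmenting path W3→J4 (+1); matched 2.
Augmenting path W2→J1→W1→J2 (+1); matched 3.
No augmenting path remains; maximum matching = 3.
König certificate: {W1, W3, J1} is a vertex cover of size 3 (every listed pair touches it), so no matching can be larger.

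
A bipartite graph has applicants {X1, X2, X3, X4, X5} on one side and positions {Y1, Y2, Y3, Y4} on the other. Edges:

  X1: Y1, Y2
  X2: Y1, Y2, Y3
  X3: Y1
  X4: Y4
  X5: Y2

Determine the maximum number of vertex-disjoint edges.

Unit-capacity flow: source→left, listed edges, right→sink; max matching = max flow.
Augmenting path X1→Y1 (+1); matched 1.
Augmenting path X2→Y2 (+1); matched 2.
Augmenting path X4→Y4 (+1); matched 3.
Augmenting path X5→Y2→X2→Y3 (+1); matched 4.
No augmenting path remains; maximum matching = 4.
König certificate: {X2, X4, Y1, Y2} is a vertex cover of size 4 (every listed pair touches it), so no matching can be larger.

4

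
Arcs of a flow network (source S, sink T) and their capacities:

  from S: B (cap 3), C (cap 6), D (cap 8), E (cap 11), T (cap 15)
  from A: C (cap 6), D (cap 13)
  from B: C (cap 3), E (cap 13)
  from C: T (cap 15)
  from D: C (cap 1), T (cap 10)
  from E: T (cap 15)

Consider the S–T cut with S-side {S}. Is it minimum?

Given cut capacity: 3 + 6 + 8 + 11 + 15 = 43.
Augment S→T: bottleneck 15, flow now 15.
Augment S→C→T: bottleneck 6, flow now 21.
Augment S→D→T: bottleneck 8, flow now 29.
Augment S→E→T: bottleneck 11, flow now 40.
Augment S→B→C→T: bottleneck 3, flow now 43.
No augmenting path remains; maximum flow = 43.
Cut capacity 43 equals the max flow, so it is a minimum cut.

Yes — it is a minimum cut (capacity 43).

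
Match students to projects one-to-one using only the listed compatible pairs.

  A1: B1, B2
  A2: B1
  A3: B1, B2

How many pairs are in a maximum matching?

Unit-capacity flow: source→left, listed edges, right→sink; max matching = max flow.
Augmenting path A1→B1 (+1); matched 1.
Augmenting path A3→B2 (+1); matched 2.
No augmenting path remains; maximum matching = 2.
König certificate: {B1, B2} is a vertex cover of size 2 (every listed pair touches it), so no matching can be larger.

2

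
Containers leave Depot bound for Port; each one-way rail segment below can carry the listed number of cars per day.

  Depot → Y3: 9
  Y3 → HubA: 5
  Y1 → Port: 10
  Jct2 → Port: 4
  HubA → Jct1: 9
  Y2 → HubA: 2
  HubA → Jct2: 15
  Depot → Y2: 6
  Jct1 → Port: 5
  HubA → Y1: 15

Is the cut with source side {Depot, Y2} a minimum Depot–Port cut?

No — its capacity is 11, but the minimum cut has capacity 7.

Given cut capacity: 9 + 2 = 11.
Augment Depot→Y3→HubA→Y1→Port: bottleneck 5, flow now 5.
Augment Depot→Y2→HubA→Y1→Port: bottleneck 2, flow now 7.
No augmenting path remains; maximum flow = 7.
In the residual graph, reachable from Depot: {Depot, Y3, Y2}.
Min-cut edges: Y3→HubA (5), Y2→HubA (2); capacity 5 + 2 = 7.
Cut capacity 11 exceeds the max flow 7, so it is not minimum.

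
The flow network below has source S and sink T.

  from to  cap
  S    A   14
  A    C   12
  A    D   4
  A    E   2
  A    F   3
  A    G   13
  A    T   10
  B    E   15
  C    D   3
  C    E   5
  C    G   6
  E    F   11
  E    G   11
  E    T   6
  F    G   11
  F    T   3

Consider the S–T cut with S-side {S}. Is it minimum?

Given cut capacity: 14 = 14.
Augment S→A→T: bottleneck 10, flow now 10.
Augment S→A→E→T: bottleneck 2, flow now 12.
Augment S→A→F→T: bottleneck 2, flow now 14.
No augmenting path remains; maximum flow = 14.
Cut capacity 14 equals the max flow, so it is a minimum cut.

Yes — it is a minimum cut (capacity 14).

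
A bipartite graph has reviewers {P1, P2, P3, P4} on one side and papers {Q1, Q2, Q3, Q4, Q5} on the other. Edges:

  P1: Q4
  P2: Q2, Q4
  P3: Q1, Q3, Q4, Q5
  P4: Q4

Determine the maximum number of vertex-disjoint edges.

3

Unit-capacity flow: source→left, listed edges, right→sink; max matching = max flow.
Augmenting path P1→Q4 (+1); matched 1.
Augmenting path P2→Q2 (+1); matched 2.
Augmenting path P3→Q1 (+1); matched 3.
No augmenting path remains; maximum matching = 3.
König certificate: {P2, P3, Q4} is a vertex cover of size 3 (every listed pair touches it), so no matching can be larger.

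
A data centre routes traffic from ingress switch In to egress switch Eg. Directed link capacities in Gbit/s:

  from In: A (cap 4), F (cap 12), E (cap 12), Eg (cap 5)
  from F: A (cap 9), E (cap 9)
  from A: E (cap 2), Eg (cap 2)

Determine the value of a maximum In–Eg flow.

7

Augment In→Eg: bottleneck 5, flow now 5.
Augment In→A→Eg: bottleneck 2, flow now 7.
No augmenting path remains; maximum flow = 7.
In the residual graph, reachable from In: {In, F, A, E}.
Min-cut edges: In→Eg (5), A→Eg (2); capacity 5 + 2 = 7.
This cut is saturated, so no flow can exceed 7.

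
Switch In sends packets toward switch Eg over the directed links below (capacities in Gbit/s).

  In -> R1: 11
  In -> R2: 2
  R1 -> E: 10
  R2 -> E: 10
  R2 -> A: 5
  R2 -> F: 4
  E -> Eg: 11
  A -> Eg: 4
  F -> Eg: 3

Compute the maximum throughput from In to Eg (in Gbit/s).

Augment In→R1→E→Eg: bottleneck 10, flow now 10.
Augment In→R2→E→Eg: bottleneck 1, flow now 11.
Augment In→R2→A→Eg: bottleneck 1, flow now 12.
No augmenting path remains; maximum flow = 12.
In the residual graph, reachable from In: {In, R1}.
Min-cut edges: In→R2 (2), R1→E (10); capacity 2 + 10 = 12.
This cut is saturated, so no flow can exceed 12.

12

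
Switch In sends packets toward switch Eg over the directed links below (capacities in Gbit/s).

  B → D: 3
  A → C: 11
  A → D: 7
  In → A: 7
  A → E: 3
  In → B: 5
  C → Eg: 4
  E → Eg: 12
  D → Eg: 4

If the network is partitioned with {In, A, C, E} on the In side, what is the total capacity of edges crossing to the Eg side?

Edges leaving {In, A, C, E}: In→B (5), A→D (7), C→Eg (4), E→Eg (12).
Cut capacity = 5 + 7 + 4 + 12 = 28.

28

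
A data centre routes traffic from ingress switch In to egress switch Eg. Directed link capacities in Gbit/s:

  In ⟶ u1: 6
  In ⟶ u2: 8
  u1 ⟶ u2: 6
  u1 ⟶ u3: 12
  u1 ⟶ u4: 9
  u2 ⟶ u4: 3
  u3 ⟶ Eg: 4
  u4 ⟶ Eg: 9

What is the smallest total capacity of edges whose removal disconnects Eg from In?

9

Augment In→u1→u3→Eg: bottleneck 4, flow now 4.
Augment In→u1→u4→Eg: bottleneck 2, flow now 6.
Augment In→u2→u4→Eg: bottleneck 3, flow now 9.
No augmenting path remains; maximum flow = 9.
By max-flow min-cut, the minimum cut capacity equals the max flow.
In the residual graph, reachable from In: {In, u2}.
Min-cut edges: In→u1 (6), u2→u4 (3); capacity 6 + 3 = 9.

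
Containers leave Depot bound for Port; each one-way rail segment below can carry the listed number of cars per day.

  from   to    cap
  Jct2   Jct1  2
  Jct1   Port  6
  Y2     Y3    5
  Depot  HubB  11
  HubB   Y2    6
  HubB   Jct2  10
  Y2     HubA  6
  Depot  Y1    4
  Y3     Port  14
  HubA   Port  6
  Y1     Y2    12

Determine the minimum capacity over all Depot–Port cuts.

Augment Depot→Y1→Y2→Y3→Port: bottleneck 4, flow now 4.
Augment Depot→HubB→Y2→Y3→Port: bottleneck 1, flow now 5.
Augment Depot→HubB→Y2→HubA→Port: bottleneck 5, flow now 10.
Augment Depot→HubB→Jct2→Jct1→Port: bottleneck 2, flow now 12.
No augmenting path remains; maximum flow = 12.
By max-flow min-cut, the minimum cut capacity equals the max flow.
In the residual graph, reachable from Depot: {Depot, HubB, Jct2}.
Min-cut edges: Depot→Y1 (4), HubB→Y2 (6), Jct2→Jct1 (2); capacity 4 + 6 + 2 = 12.

12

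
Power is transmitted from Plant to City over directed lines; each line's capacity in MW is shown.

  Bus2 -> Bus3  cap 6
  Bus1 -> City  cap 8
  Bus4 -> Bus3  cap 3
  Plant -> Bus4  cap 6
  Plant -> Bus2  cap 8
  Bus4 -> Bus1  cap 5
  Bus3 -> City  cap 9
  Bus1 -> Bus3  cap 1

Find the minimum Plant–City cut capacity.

12

Augment Plant→Bus2→Bus3→City: bottleneck 6, flow now 6.
Augment Plant→Bus4→Bus1→City: bottleneck 5, flow now 11.
Augment Plant→Bus4→Bus3→City: bottleneck 1, flow now 12.
No augmenting path remains; maximum flow = 12.
By max-flow min-cut, the minimum cut capacity equals the max flow.
In the residual graph, reachable from Plant: {Plant, Bus2}.
Min-cut edges: Plant→Bus4 (6), Bus2→Bus3 (6); capacity 6 + 6 = 12.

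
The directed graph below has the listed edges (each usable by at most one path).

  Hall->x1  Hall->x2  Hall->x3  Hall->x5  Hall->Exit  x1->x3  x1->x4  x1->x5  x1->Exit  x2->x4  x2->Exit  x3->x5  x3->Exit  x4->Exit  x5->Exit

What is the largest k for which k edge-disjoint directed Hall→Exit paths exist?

5

Assign every edge capacity 1; by Menger, the answer equals the max flow.
Path Hall→Exit (+1); total 1.
Path Hall→x1→Exit (+1); total 2.
Path Hall→x2→Exit (+1); total 3.
Path Hall→x3→Exit (+1); total 4.
Path Hall→x5→Exit (+1); total 5.
No residual Hall→Exit path; max flow = 5.
Certifying cut of size 5: {Hall→Exit, Hall→x1, Hall→x2, Hall→x3, Hall→x5}.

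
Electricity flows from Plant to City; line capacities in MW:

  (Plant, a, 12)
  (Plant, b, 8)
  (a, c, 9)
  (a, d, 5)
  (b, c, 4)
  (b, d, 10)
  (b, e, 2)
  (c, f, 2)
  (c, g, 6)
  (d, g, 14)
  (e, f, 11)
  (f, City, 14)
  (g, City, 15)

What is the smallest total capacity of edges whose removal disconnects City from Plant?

Augment Plant→a→c→f→City: bottleneck 2, flow now 2.
Augment Plant→a→c→g→City: bottleneck 6, flow now 8.
Augment Plant→a→d→g→City: bottleneck 4, flow now 12.
Augment Plant→b→d→g→City: bottleneck 5, flow now 17.
Augment Plant→b→e→f→City: bottleneck 2, flow now 19.
No augmenting path remains; maximum flow = 19.
By max-flow min-cut, the minimum cut capacity equals the max flow.
In the residual graph, reachable from Plant: {Plant, a, b, c, d, g}.
Min-cut edges: b→e (2), c→f (2), g→City (15); capacity 2 + 2 + 15 = 19.

19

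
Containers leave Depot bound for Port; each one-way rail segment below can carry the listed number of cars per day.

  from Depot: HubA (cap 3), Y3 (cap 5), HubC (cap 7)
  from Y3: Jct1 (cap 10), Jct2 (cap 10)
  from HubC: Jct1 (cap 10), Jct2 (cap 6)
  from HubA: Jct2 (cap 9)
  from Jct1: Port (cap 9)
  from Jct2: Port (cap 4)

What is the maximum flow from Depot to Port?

13

Augment Depot→Y3→Jct1→Port: bottleneck 5, flow now 5.
Augment Depot→HubC→Jct1→Port: bottleneck 4, flow now 9.
Augment Depot→HubC→Jct2→Port: bottleneck 3, flow now 12.
Augment Depot→HubA→Jct2→Port: bottleneck 1, flow now 13.
No augmenting path remains; maximum flow = 13.
In the residual graph, reachable from Depot: {Depot, Y3, HubC, HubA, Jct1, Jct2}.
Min-cut edges: Jct1→Port (9), Jct2→Port (4); capacity 9 + 4 = 13.
This cut is saturated, so no flow can exceed 13.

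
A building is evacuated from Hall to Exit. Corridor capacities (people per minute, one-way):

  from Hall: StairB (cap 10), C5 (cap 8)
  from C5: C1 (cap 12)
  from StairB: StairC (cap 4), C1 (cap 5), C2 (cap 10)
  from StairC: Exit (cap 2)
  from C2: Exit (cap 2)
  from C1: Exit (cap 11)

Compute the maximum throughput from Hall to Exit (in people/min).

15

Augment Hall→C5→C1→Exit: bottleneck 8, flow now 8.
Augment Hall→StairB→StairC→Exit: bottleneck 2, flow now 10.
Augment Hall→StairB→C2→Exit: bottleneck 2, flow now 12.
Augment Hall→StairB→C1→Exit: bottleneck 3, flow now 15.
No augmenting path remains; maximum flow = 15.
In the residual graph, reachable from Hall: {Hall, C5, StairB, StairC, C2, C1}.
Min-cut edges: StairC→Exit (2), C2→Exit (2), C1→Exit (11); capacity 2 + 2 + 11 = 15.
This cut is saturated, so no flow can exceed 15.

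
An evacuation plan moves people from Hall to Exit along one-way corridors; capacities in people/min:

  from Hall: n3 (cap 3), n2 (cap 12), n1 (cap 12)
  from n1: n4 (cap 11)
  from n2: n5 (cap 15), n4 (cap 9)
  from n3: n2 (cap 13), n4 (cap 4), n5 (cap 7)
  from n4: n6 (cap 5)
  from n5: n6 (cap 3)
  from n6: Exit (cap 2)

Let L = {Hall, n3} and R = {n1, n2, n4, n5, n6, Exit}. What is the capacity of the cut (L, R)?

Edges leaving {Hall, n3}: Hall→n1 (12), Hall→n2 (12), n3→n2 (13), n3→n4 (4), n3→n5 (7).
Cut capacity = 12 + 12 + 13 + 4 + 7 = 48.

48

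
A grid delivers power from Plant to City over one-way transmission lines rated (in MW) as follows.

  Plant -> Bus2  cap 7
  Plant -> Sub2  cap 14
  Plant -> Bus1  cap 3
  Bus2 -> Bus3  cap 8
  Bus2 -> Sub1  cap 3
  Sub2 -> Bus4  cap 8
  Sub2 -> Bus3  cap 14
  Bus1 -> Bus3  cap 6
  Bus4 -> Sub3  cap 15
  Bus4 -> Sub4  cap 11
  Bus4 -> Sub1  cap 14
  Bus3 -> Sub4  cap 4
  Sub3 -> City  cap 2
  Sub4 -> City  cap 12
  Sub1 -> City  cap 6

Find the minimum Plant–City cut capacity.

15

Augment Plant→Bus2→Sub1→City: bottleneck 3, flow now 3.
Augment Plant→Bus2→Bus3→Sub4→City: bottleneck 4, flow now 7.
Augment Plant→Sub2→Bus4→Sub3→City: bottleneck 2, flow now 9.
Augment Plant→Sub2→Bus4→Sub4→City: bottleneck 6, flow now 15.
No augmenting path remains; maximum flow = 15.
By max-flow min-cut, the minimum cut capacity equals the max flow.
In the residual graph, reachable from Plant: {Plant, Bus2, Sub2, Bus1, Bus3}.
Min-cut edges: Bus2→Sub1 (3), Sub2→Bus4 (8), Bus3→Sub4 (4); capacity 3 + 8 + 4 = 15.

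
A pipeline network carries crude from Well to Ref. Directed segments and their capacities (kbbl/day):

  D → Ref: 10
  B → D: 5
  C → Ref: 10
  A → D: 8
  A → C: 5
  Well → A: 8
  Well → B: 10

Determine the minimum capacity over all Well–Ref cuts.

Augment Well→A→C→Ref: bottleneck 5, flow now 5.
Augment Well→A→D→Ref: bottleneck 3, flow now 8.
Augment Well→B→D→Ref: bottleneck 5, flow now 13.
No augmenting path remains; maximum flow = 13.
By max-flow min-cut, the minimum cut capacity equals the max flow.
In the residual graph, reachable from Well: {Well, B}.
Min-cut edges: Well→A (8), B→D (5); capacity 8 + 5 = 13.

13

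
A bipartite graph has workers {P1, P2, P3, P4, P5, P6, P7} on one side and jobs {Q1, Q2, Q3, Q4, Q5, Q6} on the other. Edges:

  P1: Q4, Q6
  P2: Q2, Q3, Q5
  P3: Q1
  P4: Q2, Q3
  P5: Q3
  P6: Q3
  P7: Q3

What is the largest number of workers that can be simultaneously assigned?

5

Unit-capacity flow: source→left, listed edges, right→sink; max matching = max flow.
Augmenting path P1→Q4 (+1); matched 1.
Augmenting path P2→Q2 (+1); matched 2.
Augmenting path P3→Q1 (+1); matched 3.
Augmenting path P4→Q3 (+1); matched 4.
Augmenting path P5→Q3→P4→Q2→P2→Q5 (+1); matched 5.
No augmenting path remains; maximum matching = 5.
König certificate: {P1, P2, P3, P4, Q3} is a vertex cover of size 5 (every listed pair touches it), so no matching can be larger.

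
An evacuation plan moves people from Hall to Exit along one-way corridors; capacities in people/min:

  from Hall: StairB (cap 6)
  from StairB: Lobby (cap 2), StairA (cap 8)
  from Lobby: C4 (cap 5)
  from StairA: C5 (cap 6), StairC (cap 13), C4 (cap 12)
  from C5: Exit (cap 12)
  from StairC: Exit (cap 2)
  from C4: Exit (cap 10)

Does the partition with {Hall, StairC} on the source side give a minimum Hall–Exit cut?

Given cut capacity: 6 + 2 = 8.
Augment Hall→StairB→Lobby→C4→Exit: bottleneck 2, flow now 2.
Augment Hall→StairB→StairA→C5→Exit: bottleneck 4, flow now 6.
No augmenting path remains; maximum flow = 6.
In the residual graph, reachable from Hall: {Hall}.
Min-cut edges: Hall→StairB (6); capacity 6 = 6.
Cut capacity 8 exceeds the max flow 6, so it is not minimum.

No — its capacity is 8, but the minimum cut has capacity 6.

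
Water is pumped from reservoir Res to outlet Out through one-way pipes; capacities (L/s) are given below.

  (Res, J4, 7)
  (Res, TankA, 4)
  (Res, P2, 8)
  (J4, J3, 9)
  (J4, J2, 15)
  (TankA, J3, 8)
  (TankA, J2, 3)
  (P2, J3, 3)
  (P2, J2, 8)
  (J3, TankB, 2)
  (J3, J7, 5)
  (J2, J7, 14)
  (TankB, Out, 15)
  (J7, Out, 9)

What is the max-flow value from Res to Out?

11

Augment Res→J4→J3→TankB→Out: bottleneck 2, flow now 2.
Augment Res→J4→J3→J7→Out: bottleneck 5, flow now 7.
Augment Res→TankA→J2→J7→Out: bottleneck 3, flow now 10.
Augment Res→P2→J2→J7→Out: bottleneck 1, flow now 11.
No augmenting path remains; maximum flow = 11.
In the residual graph, reachable from Res: {Res, J4, TankA, P2, J3, J2, J7}.
Min-cut edges: J3→TankB (2), J7→Out (9); capacity 2 + 9 = 11.
This cut is saturated, so no flow can exceed 11.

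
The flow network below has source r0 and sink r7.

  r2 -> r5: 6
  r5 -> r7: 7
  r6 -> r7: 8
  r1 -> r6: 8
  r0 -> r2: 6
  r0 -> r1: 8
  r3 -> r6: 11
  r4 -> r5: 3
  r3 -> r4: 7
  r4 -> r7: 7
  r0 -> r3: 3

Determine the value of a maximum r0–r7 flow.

17

Augment r0→r1→r6→r7: bottleneck 8, flow now 8.
Augment r0→r2→r5→r7: bottleneck 6, flow now 14.
Augment r0→r3→r4→r7: bottleneck 3, flow now 17.
No augmenting path remains; maximum flow = 17.
In the residual graph, reachable from r0: {r0}.
Min-cut edges: r0→r1 (8), r0→r2 (6), r0→r3 (3); capacity 8 + 6 + 3 = 17.
This cut is saturated, so no flow can exceed 17.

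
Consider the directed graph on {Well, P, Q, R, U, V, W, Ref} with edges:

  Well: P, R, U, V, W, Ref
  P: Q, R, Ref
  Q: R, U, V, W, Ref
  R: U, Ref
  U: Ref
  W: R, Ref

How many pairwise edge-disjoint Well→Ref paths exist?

5

Assign every edge capacity 1; by Menger, the answer equals the max flow.
Path Well→Ref (+1); total 1.
Path Well→P→Ref (+1); total 2.
Path Well→R→Ref (+1); total 3.
Path Well→U→Ref (+1); total 4.
Path Well→W→Ref (+1); total 5.
No residual Well→Ref path; max flow = 5.
Certifying cut of size 5: {Well→P, Well→R, Well→Ref, Well→U, Well→W}.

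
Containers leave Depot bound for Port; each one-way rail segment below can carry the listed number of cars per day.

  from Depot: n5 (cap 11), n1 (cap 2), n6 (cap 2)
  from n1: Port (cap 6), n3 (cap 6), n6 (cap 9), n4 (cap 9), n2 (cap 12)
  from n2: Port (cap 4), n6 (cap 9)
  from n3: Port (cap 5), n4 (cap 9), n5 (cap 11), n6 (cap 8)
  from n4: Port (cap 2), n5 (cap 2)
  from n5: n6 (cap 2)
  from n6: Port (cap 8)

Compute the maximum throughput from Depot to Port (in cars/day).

6

Augment Depot→n1→Port: bottleneck 2, flow now 2.
Augment Depot→n6→Port: bottleneck 2, flow now 4.
Augment Depot→n5→n6→Port: bottleneck 2, flow now 6.
No augmenting path remains; maximum flow = 6.
In the residual graph, reachable from Depot: {Depot, n5}.
Min-cut edges: Depot→n1 (2), Depot→n6 (2), n5→n6 (2); capacity 2 + 2 + 2 = 6.
This cut is saturated, so no flow can exceed 6.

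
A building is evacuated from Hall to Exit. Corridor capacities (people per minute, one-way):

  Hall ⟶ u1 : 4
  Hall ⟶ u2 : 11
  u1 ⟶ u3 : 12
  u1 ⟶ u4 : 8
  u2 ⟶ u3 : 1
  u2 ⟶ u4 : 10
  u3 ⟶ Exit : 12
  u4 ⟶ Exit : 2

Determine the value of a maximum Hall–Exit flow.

Augment Hall→u1→u3→Exit: bottleneck 4, flow now 4.
Augment Hall→u2→u3→Exit: bottleneck 1, flow now 5.
Augment Hall→u2→u4→Exit: bottleneck 2, flow now 7.
No augmenting path remains; maximum flow = 7.
In the residual graph, reachable from Hall: {Hall, u2, u4}.
Min-cut edges: Hall→u1 (4), u2→u3 (1), u4→Exit (2); capacity 4 + 1 + 2 = 7.
This cut is saturated, so no flow can exceed 7.

7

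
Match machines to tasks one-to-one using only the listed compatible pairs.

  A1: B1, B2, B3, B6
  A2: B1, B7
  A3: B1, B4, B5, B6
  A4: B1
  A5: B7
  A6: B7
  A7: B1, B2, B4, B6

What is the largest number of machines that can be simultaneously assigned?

5

Unit-capacity flow: source→left, listed edges, right→sink; max matching = max flow.
Augmenting path A1→B1 (+1); matched 1.
Augmenting path A2→B7 (+1); matched 2.
Augmenting path A3→B4 (+1); matched 3.
Augmenting path A7→B2 (+1); matched 4.
Augmenting path A4→B1→A1→B3 (+1); matched 5.
No augmenting path remains; maximum matching = 5.
König certificate: {A1, A3, A7, B1, B7} is a vertex cover of size 5 (every listed pair touches it), so no matching can be larger.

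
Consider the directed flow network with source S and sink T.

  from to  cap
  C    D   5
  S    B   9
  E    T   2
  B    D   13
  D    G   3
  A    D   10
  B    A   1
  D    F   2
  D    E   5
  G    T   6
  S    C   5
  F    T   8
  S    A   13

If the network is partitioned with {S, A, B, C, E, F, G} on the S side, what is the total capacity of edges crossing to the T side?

Edges leaving {S, A, B, C, E, F, G}: A→D (10), B→D (13), C→D (5), E→T (2), F→T (8), G→T (6).
Cut capacity = 10 + 13 + 5 + 2 + 8 + 6 = 44.

44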